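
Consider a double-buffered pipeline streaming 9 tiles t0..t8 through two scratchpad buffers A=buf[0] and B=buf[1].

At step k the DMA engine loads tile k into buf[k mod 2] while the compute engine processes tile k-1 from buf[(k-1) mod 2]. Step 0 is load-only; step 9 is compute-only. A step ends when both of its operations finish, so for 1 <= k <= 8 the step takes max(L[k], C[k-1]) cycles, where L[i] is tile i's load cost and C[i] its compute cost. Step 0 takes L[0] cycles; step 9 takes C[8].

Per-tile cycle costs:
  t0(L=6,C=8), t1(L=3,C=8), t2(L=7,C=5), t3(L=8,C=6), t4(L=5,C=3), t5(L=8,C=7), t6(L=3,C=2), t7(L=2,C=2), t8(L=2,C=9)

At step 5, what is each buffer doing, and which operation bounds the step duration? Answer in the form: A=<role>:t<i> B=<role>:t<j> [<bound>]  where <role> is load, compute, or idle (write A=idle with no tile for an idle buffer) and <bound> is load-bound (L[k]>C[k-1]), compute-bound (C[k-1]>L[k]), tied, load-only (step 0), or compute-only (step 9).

step 5: A=compute:t4 B=load:t5 [load-bound]

  0. 6=6c; end=6; A:t0 B:-
  1. max(3,8)=8c; end=14; A:t0 B:t1
  2. max(7,8)=8c; end=22; A:t2 B:t1
  3. max(8,5)=8c; end=30; A:t2 B:t3
  4. max(5,6)=6c; end=36; A:t4 B:t3
  5. max(8,3)=8c; end=44; A:t4 B:t5
  6. max(3,7)=7c; end=51; A:t6 B:t5
  7. max(2,2)=2c; end=53; A:t6 B:t7
  8. max(2,2)=2c; end=55; A:t8 B:t7
  9. 9=9c; end=64; A:t8 B:t7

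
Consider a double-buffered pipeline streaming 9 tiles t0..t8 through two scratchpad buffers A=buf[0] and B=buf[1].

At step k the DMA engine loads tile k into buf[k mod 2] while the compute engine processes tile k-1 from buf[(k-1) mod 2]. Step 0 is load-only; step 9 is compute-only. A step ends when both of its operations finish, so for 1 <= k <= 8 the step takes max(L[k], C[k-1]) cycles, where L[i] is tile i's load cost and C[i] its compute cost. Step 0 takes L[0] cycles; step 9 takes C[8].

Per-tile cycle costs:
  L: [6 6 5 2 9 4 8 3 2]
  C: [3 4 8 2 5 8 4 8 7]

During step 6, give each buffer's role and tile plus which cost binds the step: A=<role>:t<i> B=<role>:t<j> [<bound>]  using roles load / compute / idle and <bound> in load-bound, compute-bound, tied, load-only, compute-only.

[0] DMA t0→A (6c) ∥ CU idle ⇒ 6c, clock 6
[1] DMA t1→B (6c) ∥ CU A:t0 (3c) ⇒ 6c, clock 12
[2] DMA t2→A (5c) ∥ CU B:t1 (4c) ⇒ 5c, clock 17
[3] DMA t3→B (2c) ∥ CU A:t2 (8c) ⇒ 8c, clock 25
[4] DMA t4→A (9c) ∥ CU B:t3 (2c) ⇒ 9c, clock 34
[5] DMA t5→B (4c) ∥ CU A:t4 (5c) ⇒ 5c, clock 39
[6] DMA t6→A (8c) ∥ CU B:t5 (8c) ⇒ 8c, clock 47
[7] DMA t7→B (3c) ∥ CU A:t6 (4c) ⇒ 4c, clock 51
[8] DMA t8→A (2c) ∥ CU B:t7 (8c) ⇒ 8c, clock 59
[9] DMA idle ∥ CU A:t8 (7c) ⇒ 7c, clock 66

step 6: A=load:t6 B=compute:t5 [tied]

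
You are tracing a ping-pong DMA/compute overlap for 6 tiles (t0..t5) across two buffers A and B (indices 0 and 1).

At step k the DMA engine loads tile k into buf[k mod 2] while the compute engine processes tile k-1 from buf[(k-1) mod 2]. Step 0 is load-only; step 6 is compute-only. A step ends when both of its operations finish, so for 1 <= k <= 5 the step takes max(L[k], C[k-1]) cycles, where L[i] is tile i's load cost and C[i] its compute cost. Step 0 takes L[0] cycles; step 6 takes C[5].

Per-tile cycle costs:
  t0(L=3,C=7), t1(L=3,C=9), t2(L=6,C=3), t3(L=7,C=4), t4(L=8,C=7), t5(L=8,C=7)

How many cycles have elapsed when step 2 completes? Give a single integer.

step 0: L[0]=3 → dur=3, Σ=3 | A=load:t0 B=idle [load-only]
step 1: L[1]=3 C[0]=7 → dur=7, Σ=10 | A=compute:t0 B=load:t1 [compute-bound]
step 2: L[2]=6 C[1]=9 → dur=9, Σ=19 | A=load:t2 B=compute:t1 [compute-bound]
step 3: L[3]=7 C[2]=3 → dur=7, Σ=26 | A=compute:t2 B=load:t3 [load-bound]
step 4: L[4]=8 C[3]=4 → dur=8, Σ=34 | A=load:t4 B=compute:t3 [load-bound]
step 5: L[5]=8 C[4]=7 → dur=8, Σ=42 | A=compute:t4 B=load:t5 [load-bound]
step 6: C[5]=7 → dur=7, Σ=49 | A=idle B=compute:t5 [compute-only]

end_cycle[2] = 19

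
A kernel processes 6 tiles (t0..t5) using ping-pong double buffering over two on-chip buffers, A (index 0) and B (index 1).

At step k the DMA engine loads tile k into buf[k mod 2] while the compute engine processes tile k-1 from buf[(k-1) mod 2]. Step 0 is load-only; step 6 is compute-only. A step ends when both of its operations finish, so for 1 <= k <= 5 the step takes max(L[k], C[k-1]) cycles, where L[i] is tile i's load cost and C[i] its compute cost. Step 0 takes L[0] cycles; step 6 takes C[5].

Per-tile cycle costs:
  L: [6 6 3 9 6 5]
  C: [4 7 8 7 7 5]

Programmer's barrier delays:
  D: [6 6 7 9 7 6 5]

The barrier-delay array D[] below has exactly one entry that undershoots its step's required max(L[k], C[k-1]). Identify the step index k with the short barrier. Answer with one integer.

step 0: need L[0]=6 = 6; D[0]=6 ok
step 1: need max(L[1]=6,C[0]=4) = 6; D[1]=6 ok
step 2: need max(L[2]=3,C[1]=7) = 7; D[2]=7 ok
step 3: need max(L[3]=9,C[2]=8) = 9; D[3]=9 ok
step 4: need max(L[4]=6,C[3]=7) = 7; D[4]=7 ok
step 5: need max(L[5]=5,C[4]=7) = 7; D[5]=6 SHORT
step 6: need C[5]=5 = 5; D[6]=5 ok

hazard at step 5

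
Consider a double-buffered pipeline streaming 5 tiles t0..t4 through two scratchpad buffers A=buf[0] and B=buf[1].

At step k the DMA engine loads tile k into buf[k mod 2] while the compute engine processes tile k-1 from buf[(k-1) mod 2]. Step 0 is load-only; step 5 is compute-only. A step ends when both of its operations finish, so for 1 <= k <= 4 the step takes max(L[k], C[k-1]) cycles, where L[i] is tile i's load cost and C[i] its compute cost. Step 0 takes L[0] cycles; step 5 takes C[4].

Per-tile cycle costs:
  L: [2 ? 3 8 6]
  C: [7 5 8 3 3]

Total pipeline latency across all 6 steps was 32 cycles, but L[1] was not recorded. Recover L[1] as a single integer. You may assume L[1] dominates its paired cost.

step 0: dur = L[0]=2 = 2
step 1: dur = max(L[1]=?, C[0]=7) = L[1]  (unknown; binding)
step 2: dur = max(L[2]=3, C[1]=5) = 5
step 3: dur = max(L[3]=8, C[2]=8) = 8
step 4: dur = max(L[4]=6, C[3]=3) = 6
step 5: dur = C[4]=3 = 3
sum of known step durations = 24
dur[1] = total - known = 32 - 24 = 8
L[1] is the binding max in step 1, so L[1] = dur[1] = 8

L[1] = 8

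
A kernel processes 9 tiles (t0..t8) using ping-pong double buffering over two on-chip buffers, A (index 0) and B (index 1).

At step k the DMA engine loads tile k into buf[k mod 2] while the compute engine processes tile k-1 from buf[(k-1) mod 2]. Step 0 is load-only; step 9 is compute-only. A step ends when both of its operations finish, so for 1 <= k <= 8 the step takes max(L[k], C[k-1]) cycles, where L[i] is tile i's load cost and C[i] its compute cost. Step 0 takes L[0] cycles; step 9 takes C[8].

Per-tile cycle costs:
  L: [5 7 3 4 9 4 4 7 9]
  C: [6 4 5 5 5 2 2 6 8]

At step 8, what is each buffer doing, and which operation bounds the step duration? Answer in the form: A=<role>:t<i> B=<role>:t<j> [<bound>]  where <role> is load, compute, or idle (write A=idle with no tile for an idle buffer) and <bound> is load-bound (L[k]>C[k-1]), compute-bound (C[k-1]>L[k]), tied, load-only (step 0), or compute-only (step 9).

step 8: A=load:t8 B=compute:t7 [load-bound]

[0] DMA t0→A (5c) ∥ CU idle ⇒ 5c, clock 5
[1] DMA t1→B (7c) ∥ CU A:t0 (6c) ⇒ 7c, clock 12
[2] DMA t2→A (3c) ∥ CU B:t1 (4c) ⇒ 4c, clock 16
[3] DMA t3→B (4c) ∥ CU A:t2 (5c) ⇒ 5c, clock 21
[4] DMA t4→A (9c) ∥ CU B:t3 (5c) ⇒ 9c, clock 30
[5] DMA t5→B (4c) ∥ CU A:t4 (5c) ⇒ 5c, clock 35
[6] DMA t6→A (4c) ∥ CU B:t5 (2c) ⇒ 4c, clock 39
[7] DMA t7→B (7c) ∥ CU A:t6 (2c) ⇒ 7c, clock 46
[8] DMA t8→A (9c) ∥ CU B:t7 (6c) ⇒ 9c, clock 55
[9] DMA idle ∥ CU A:t8 (8c) ⇒ 8c, clock 63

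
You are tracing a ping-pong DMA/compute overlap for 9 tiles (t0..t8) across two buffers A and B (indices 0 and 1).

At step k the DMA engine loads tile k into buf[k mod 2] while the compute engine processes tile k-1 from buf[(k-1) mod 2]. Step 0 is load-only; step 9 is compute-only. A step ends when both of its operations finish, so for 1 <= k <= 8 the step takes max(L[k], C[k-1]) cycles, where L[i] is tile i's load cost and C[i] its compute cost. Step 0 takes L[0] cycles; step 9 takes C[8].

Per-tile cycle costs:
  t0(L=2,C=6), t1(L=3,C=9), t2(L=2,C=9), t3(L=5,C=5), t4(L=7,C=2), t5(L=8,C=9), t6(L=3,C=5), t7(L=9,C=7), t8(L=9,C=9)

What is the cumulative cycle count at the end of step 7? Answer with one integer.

  0. 2=2c; end=2; A:t0 B:-
  1. max(3,6)=6c; end=8; A:t0 B:t1
  2. max(2,9)=9c; end=17; A:t2 B:t1
  3. max(5,9)=9c; end=26; A:t2 B:t3
  4. max(7,5)=7c; end=33; A:t4 B:t3
  5. max(8,2)=8c; end=41; A:t4 B:t5
  6. max(3,9)=9c; end=50; A:t6 B:t5
  7. max(9,5)=9c; end=59; A:t6 B:t7
  8. max(9,7)=9c; end=68; A:t8 B:t7
  9. 9=9c; end=77; A:t8 B:t7

end_cycle[7] = 59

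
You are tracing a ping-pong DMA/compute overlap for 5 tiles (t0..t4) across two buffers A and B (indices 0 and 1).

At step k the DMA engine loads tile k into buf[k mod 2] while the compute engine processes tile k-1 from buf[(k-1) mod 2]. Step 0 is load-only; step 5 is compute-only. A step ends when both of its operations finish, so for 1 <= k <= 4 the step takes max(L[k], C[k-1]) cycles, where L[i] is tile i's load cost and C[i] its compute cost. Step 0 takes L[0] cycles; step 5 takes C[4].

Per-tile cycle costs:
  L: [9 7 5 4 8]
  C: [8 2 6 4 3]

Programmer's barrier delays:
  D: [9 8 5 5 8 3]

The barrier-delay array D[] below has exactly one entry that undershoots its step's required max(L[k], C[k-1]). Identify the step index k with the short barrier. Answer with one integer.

step 0: need L[0]=9 = 9; D[0]=9 ok
step 1: need max(L[1]=7,C[0]=8) = 8; D[1]=8 ok
step 2: need max(L[2]=5,C[1]=2) = 5; D[2]=5 ok
step 3: need max(L[3]=4,C[2]=6) = 6; D[3]=5 SHORT
step 4: need max(L[4]=8,C[3]=4) = 8; D[4]=8 ok
step 5: need C[4]=3 = 3; D[5]=3 ok

hazard at step 3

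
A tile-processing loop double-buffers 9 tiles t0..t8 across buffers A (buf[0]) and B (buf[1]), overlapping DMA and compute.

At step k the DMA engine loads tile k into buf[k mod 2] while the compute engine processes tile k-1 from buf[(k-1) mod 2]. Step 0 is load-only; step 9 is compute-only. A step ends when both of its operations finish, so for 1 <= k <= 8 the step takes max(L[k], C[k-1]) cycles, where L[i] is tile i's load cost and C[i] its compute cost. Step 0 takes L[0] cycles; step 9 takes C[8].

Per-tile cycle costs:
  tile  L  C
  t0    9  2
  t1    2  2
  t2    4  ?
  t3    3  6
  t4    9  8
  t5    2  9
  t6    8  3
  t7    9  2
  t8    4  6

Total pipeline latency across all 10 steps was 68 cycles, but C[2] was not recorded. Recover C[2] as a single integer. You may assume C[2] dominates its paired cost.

step 0 = dur = L[0]=9 = 9
step 1 = dur = max(L[1]=2, C[0]=2) = 2
step 2 = dur = max(L[2]=4, C[1]=2) = 4
step 3 = dur = max(L[3]=3, C[2]=?) = C[2]  (unknown; binding)
step 4 = dur = max(L[4]=9, C[3]=6) = 9
step 5 = dur = max(L[5]=2, C[4]=8) = 8
step 6 = dur = max(L[6]=8, C[5]=9) = 9
step 7 = dur = max(L[7]=9, C[6]=3) = 9
step 8 = dur = max(L[8]=4, C[7]=2) = 4
step 9 = dur = C[8]=6 = 6
sum of known step durations = 60
dur[3] = total - known = 68 - 60 = 8
C[2] is the binding max in step 3, so C[2] = dur[3] = 8

C[2] = 8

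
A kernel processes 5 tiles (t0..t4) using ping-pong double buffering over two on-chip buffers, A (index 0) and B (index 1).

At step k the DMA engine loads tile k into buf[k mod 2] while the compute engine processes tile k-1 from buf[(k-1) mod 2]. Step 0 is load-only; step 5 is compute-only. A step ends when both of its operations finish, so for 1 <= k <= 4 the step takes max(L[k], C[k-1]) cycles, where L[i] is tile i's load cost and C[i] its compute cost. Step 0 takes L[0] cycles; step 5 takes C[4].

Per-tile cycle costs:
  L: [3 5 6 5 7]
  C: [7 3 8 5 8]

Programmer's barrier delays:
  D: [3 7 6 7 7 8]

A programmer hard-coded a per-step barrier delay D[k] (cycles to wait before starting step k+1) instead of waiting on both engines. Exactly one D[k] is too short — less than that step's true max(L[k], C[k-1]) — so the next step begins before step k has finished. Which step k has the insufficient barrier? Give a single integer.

k=0 barrier L[0]=3→3c, D[0]=3 ok
k=1 barrier max(L[1]=5,C[0]=7)→7c, D[1]=7 ok
k=2 barrier max(L[2]=6,C[1]=3)→6c, D[2]=6 ok
k=3 barrier max(L[3]=5,C[2]=8)→8c, D[3]=7 SHORT
k=4 barrier max(L[4]=7,C[3]=5)→7c, D[4]=7 ok
k=5 barrier C[4]=8→8c, D[5]=8 ok

hazard at step 3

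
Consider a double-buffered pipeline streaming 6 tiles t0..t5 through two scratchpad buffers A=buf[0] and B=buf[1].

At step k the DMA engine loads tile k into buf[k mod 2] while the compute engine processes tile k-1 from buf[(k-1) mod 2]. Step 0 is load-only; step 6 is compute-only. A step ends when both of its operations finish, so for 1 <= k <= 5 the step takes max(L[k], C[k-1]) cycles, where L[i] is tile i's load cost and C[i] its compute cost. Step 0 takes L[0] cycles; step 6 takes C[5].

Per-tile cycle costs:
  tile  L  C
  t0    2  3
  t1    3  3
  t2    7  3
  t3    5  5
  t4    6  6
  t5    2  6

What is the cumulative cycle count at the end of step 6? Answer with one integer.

end_cycle[6] = 35

step 0: L[0]=2 → dur=2, Σ=2 | A=load:t0 B=idle [load-only]
step 1: L[1]=3 C[0]=3 → dur=3, Σ=5 | A=compute:t0 B=load:t1 [tied]
step 2: L[2]=7 C[1]=3 → dur=7, Σ=12 | A=load:t2 B=compute:t1 [load-bound]
step 3: L[3]=5 C[2]=3 → dur=5, Σ=17 | A=compute:t2 B=load:t3 [load-bound]
step 4: L[4]=6 C[3]=5 → dur=6, Σ=23 | A=load:t4 B=compute:t3 [load-bound]
step 5: L[5]=2 C[4]=6 → dur=6, Σ=29 | A=compute:t4 B=load:t5 [compute-bound]
step 6: C[5]=6 → dur=6, Σ=35 | A=idle B=compute:t5 [compute-only]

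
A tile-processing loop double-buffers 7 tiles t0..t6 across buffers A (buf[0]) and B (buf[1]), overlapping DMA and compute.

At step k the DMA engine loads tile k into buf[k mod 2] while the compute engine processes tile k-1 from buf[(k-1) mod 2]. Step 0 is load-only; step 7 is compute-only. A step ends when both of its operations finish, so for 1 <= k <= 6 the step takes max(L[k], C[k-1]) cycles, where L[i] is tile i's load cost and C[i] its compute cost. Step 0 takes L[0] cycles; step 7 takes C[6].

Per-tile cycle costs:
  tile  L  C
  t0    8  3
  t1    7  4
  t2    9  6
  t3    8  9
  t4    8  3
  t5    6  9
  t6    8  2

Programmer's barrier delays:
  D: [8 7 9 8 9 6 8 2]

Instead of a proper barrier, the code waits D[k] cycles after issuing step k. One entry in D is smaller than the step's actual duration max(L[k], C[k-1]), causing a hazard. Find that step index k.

step 0: need L[0]=8 = 8; D[0]=8 ok
step 1: need max(L[1]=7,C[0]=3) = 7; D[1]=7 ok
step 2: need max(L[2]=9,C[1]=4) = 9; D[2]=9 ok
step 3: need max(L[3]=8,C[2]=6) = 8; D[3]=8 ok
step 4: need max(L[4]=8,C[3]=9) = 9; D[4]=9 ok
step 5: need max(L[5]=6,C[4]=3) = 6; D[5]=6 ok
step 6: need max(L[6]=8,C[5]=9) = 9; D[6]=8 SHORT
step 7: need C[6]=2 = 2; D[7]=2 ok

hazard at step 6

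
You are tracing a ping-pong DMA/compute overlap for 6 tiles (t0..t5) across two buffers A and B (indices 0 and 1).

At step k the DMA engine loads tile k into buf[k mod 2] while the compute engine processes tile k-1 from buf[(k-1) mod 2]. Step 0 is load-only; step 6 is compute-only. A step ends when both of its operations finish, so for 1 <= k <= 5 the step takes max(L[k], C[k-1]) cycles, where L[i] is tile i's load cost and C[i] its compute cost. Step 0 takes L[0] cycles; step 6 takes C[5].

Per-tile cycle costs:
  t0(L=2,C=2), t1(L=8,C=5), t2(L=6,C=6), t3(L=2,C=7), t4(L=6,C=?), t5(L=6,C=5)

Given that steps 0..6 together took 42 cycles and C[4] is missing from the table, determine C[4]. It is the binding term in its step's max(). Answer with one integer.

C[4] = 8

step 0 → dur = L[0]=2 = 2
step 1 → dur = max(L[1]=8, C[0]=2) = 8
step 2 → dur = max(L[2]=6, C[1]=5) = 6
step 3 → dur = max(L[3]=2, C[2]=6) = 6
step 4 → dur = max(L[4]=6, C[3]=7) = 7
step 5 → dur = max(L[5]=6, C[4]=?) = C[4]  (unknown; binding)
step 6 → dur = C[5]=5 = 5
sum of known step durations = 34
dur[5] = total - known = 42 - 34 = 8
C[4] is the binding max in step 5, so C[4] = dur[5] = 8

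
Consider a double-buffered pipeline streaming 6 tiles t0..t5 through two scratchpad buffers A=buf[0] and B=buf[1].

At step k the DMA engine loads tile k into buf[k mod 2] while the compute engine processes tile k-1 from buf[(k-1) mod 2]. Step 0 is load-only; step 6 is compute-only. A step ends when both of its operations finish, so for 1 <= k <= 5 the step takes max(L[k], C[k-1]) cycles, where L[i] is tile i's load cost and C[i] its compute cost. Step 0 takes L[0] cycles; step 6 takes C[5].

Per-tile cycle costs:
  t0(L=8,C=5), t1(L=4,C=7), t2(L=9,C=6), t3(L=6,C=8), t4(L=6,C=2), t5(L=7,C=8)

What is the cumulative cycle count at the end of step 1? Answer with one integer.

end_cycle[1] = 13

k=0 load=t0/8c comp=- wait=8 total=8
k=1 load=t1/4c comp=t0/5c wait=5 total=13
k=2 load=t2/9c comp=t1/7c wait=9 total=22
k=3 load=t3/6c comp=t2/6c wait=6 total=28
k=4 load=t4/6c comp=t3/8c wait=8 total=36
k=5 load=t5/7c comp=t4/2c wait=7 total=43
k=6 load=- comp=t5/8c wait=8 total=51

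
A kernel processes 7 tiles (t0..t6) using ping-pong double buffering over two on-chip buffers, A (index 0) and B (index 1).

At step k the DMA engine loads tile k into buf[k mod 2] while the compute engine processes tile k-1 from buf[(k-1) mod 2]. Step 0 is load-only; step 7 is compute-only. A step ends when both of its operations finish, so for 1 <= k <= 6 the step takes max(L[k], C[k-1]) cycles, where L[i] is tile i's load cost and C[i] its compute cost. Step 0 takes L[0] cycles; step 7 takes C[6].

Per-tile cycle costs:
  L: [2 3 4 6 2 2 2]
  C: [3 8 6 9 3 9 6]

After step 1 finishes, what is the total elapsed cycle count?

step 0: L[0]=2 → dur=2, Σ=2 | A=load:t0 B=idle [load-only]
step 1: L[1]=3 C[0]=3 → dur=3, Σ=5 | A=compute:t0 B=load:t1 [tied]
step 2: L[2]=4 C[1]=8 → dur=8, Σ=13 | A=load:t2 B=compute:t1 [compute-bound]
step 3: L[3]=6 C[2]=6 → dur=6, Σ=19 | A=compute:t2 B=load:t3 [tied]
step 4: L[4]=2 C[3]=9 → dur=9, Σ=28 | A=load:t4 B=compute:t3 [compute-bound]
step 5: L[5]=2 C[4]=3 → dur=3, Σ=31 | A=compute:t4 B=load:t5 [compute-bound]
step 6: L[6]=2 C[5]=9 → dur=9, Σ=40 | A=load:t6 B=compute:t5 [compute-bound]
step 7: C[6]=6 → dur=6, Σ=46 | A=compute:t6 B=idle [compute-only]

end_cycle[1] = 5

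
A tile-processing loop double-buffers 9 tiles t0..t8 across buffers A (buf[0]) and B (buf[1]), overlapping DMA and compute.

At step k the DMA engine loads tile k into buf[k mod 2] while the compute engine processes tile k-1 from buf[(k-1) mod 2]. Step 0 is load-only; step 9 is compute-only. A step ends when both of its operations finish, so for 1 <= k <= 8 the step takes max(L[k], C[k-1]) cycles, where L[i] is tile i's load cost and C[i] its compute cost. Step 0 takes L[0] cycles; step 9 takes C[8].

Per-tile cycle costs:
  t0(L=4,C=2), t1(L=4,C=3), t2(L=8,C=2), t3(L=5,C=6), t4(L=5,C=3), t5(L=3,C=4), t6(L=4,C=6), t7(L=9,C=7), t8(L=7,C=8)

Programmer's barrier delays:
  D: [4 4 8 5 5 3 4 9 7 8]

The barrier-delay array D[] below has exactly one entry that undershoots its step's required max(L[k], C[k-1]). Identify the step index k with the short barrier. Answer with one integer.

hazard at step 4

k=0 barrier L[0]=4→4c, D[0]=4 ok
k=1 barrier max(L[1]=4,C[0]=2)→4c, D[1]=4 ok
k=2 barrier max(L[2]=8,C[1]=3)→8c, D[2]=8 ok
k=3 barrier max(L[3]=5,C[2]=2)→5c, D[3]=5 ok
k=4 barrier max(L[4]=5,C[3]=6)→6c, D[4]=5 SHORT
k=5 barrier max(L[5]=3,C[4]=3)→3c, D[5]=3 ok
k=6 barrier max(L[6]=4,C[5]=4)→4c, D[6]=4 ok
k=7 barrier max(L[7]=9,C[6]=6)→9c, D[7]=9 ok
k=8 barrier max(L[8]=7,C[7]=7)→7c, D[8]=7 ok
k=9 barrier C[8]=8→8c, D[9]=8 ok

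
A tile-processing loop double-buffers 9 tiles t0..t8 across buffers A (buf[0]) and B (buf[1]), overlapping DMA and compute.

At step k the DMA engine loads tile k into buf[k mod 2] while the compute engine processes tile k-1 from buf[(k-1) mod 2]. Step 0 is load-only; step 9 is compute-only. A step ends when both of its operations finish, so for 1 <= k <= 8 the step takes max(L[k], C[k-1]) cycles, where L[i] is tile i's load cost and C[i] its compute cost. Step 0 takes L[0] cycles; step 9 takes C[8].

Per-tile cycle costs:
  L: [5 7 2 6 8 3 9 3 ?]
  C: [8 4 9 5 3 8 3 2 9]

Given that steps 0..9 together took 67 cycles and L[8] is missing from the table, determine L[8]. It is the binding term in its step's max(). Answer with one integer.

L[8] = 9

step 0 = dur = L[0]=5 = 5
step 1 = dur = max(L[1]=7, C[0]=8) = 8
step 2 = dur = max(L[2]=2, C[1]=4) = 4
step 3 = dur = max(L[3]=6, C[2]=9) = 9
step 4 = dur = max(L[4]=8, C[3]=5) = 8
step 5 = dur = max(L[5]=3, C[4]=3) = 3
step 6 = dur = max(L[6]=9, C[5]=8) = 9
step 7 = dur = max(L[7]=3, C[6]=3) = 3
step 8 = dur = max(L[8]=?, C[7]=2) = L[8]  (unknown; binding)
step 9 = dur = C[8]=9 = 9
sum of known step durations = 58
dur[8] = total - known = 67 - 58 = 9
L[8] is the binding max in step 8, so L[8] = dur[8] = 9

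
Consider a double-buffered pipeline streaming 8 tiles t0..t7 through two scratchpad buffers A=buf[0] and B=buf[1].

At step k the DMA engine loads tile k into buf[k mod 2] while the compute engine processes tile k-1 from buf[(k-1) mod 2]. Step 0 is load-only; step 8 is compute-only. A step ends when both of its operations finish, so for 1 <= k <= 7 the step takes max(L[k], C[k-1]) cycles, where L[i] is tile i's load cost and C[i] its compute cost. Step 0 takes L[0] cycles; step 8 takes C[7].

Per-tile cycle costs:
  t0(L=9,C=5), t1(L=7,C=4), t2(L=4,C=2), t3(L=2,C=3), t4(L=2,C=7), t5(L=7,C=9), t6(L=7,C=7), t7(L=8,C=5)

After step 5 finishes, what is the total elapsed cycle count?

  0. 9=9c; end=9; A:t0 B:-
  1. max(7,5)=7c; end=16; A:t0 B:t1
  2. max(4,4)=4c; end=20; A:t2 B:t1
  3. max(2,2)=2c; end=22; A:t2 B:t3
  4. max(2,3)=3c; end=25; A:t4 B:t3
  5. max(7,7)=7c; end=32; A:t4 B:t5
  6. max(7,9)=9c; end=41; A:t6 B:t5
  7. max(8,7)=8c; end=49; A:t6 B:t7
  8. 5=5c; end=54; A:t6 B:t7

end_cycle[5] = 32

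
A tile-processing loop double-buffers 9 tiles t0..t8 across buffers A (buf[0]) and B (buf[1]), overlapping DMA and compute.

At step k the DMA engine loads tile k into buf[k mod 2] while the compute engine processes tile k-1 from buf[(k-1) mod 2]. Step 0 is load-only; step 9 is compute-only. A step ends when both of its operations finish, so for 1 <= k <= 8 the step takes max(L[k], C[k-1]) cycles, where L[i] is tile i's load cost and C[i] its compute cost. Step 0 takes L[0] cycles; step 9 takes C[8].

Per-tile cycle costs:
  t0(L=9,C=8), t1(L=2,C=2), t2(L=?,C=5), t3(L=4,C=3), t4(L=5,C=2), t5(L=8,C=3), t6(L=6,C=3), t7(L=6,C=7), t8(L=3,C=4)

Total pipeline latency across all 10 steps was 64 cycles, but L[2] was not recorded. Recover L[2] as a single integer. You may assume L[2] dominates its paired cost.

step 0 = dur = L[0]=9 = 9
step 1 = dur = max(L[1]=2, C[0]=8) = 8
step 2 = dur = max(L[2]=?, C[1]=2) = L[2]  (unknown; binding)
step 3 = dur = max(L[3]=4, C[2]=5) = 5
step 4 = dur = max(L[4]=5, C[3]=3) = 5
step 5 = dur = max(L[5]=8, C[4]=2) = 8
step 6 = dur = max(L[6]=6, C[5]=3) = 6
step 7 = dur = max(L[7]=6, C[6]=3) = 6
step 8 = dur = max(L[8]=3, C[7]=7) = 7
step 9 = dur = C[8]=4 = 4
sum of known step durations = 58
dur[2] = total - known = 64 - 58 = 6
L[2] is the binding max in step 2, so L[2] = dur[2] = 6

L[2] = 6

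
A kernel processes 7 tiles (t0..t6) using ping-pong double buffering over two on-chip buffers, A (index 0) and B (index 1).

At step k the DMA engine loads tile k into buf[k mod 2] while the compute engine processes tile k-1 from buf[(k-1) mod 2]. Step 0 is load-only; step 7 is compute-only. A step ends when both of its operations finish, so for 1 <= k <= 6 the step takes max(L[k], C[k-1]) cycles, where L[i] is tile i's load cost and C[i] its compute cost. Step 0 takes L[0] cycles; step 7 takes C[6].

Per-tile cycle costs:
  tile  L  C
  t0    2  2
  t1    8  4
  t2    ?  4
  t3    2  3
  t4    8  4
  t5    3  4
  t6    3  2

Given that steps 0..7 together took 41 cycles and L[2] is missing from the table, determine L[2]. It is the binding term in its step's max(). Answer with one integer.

L[2] = 9

step 0 | dur = L[0]=2 = 2
step 1 | dur = max(L[1]=8, C[0]=2) = 8
step 2 | dur = max(L[2]=?, C[1]=4) = L[2]  (unknown; binding)
step 3 | dur = max(L[3]=2, C[2]=4) = 4
step 4 | dur = max(L[4]=8, C[3]=3) = 8
step 5 | dur = max(L[5]=3, C[4]=4) = 4
step 6 | dur = max(L[6]=3, C[5]=4) = 4
step 7 | dur = C[6]=2 = 2
sum of known step durations = 32
dur[2] = total - known = 41 - 32 = 9
L[2] is the binding max in step 2, so L[2] = dur[2] = 9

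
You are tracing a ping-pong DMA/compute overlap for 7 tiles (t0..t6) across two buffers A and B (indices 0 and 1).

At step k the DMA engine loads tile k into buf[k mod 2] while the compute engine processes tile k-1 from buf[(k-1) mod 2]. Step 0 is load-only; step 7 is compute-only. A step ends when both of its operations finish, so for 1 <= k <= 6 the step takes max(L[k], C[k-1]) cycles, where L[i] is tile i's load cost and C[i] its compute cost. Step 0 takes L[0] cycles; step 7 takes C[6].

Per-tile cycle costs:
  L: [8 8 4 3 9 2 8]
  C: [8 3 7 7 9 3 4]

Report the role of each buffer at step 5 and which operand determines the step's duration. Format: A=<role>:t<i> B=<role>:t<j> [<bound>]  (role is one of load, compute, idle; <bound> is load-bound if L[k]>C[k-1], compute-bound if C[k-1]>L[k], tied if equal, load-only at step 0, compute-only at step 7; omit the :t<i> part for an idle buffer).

step 0: L[0]=8 → dur=8, Σ=8 | A=load:t0 B=idle [load-only]
step 1: L[1]=8 C[0]=8 → dur=8, Σ=16 | A=compute:t0 B=load:t1 [tied]
step 2: L[2]=4 C[1]=3 → dur=4, Σ=20 | A=load:t2 B=compute:t1 [load-bound]
step 3: L[3]=3 C[2]=7 → dur=7, Σ=27 | A=compute:t2 B=load:t3 [compute-bound]
step 4: L[4]=9 C[3]=7 → dur=9, Σ=36 | A=load:t4 B=compute:t3 [load-bound]
step 5: L[5]=2 C[4]=9 → dur=9, Σ=45 | A=compute:t4 B=load:t5 [compute-bound]
step 6: L[6]=8 C[5]=3 → dur=8, Σ=53 | A=load:t6 B=compute:t5 [load-bound]
step 7: C[6]=4 → dur=4, Σ=57 | A=compute:t6 B=idle [compute-only]

step 5: A=compute:t4 B=load:t5 [compute-bound]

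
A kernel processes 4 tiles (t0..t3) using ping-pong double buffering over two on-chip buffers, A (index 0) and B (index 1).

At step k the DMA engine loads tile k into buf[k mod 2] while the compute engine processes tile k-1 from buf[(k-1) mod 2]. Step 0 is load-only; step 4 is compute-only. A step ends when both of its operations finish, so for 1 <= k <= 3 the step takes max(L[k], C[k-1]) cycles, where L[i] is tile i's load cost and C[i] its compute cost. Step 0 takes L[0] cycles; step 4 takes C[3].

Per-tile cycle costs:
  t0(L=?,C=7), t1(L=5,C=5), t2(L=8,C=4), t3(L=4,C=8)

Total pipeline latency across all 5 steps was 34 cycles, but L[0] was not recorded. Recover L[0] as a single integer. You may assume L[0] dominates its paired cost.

L[0] = 7

step 0 | dur = L[0]=? = L[0]  (unknown; binding)
step 1 | dur = max(L[1]=5, C[0]=7) = 7
step 2 | dur = max(L[2]=8, C[1]=5) = 8
step 3 | dur = max(L[3]=4, C[2]=4) = 4
step 4 | dur = C[3]=8 = 8
sum of known step durations = 27
dur[0] = total - known = 34 - 27 = 7
L[0] is the binding max in step 0, so L[0] = dur[0] = 7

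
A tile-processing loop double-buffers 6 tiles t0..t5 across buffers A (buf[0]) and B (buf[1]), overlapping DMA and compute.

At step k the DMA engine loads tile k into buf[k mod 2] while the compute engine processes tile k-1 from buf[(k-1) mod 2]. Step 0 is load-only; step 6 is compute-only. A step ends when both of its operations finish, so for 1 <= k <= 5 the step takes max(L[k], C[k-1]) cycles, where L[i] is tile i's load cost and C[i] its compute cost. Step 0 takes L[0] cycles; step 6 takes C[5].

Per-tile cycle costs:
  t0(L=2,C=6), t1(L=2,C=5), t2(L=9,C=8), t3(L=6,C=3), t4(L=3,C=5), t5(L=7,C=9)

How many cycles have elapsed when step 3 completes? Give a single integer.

k=0 load=t0/2c comp=- wait=2 total=2
k=1 load=t1/2c comp=t0/6c wait=6 total=8
k=2 load=t2/9c comp=t1/5c wait=9 total=17
k=3 load=t3/6c comp=t2/8c wait=8 total=25
k=4 load=t4/3c comp=t3/3c wait=3 total=28
k=5 load=t5/7c comp=t4/5c wait=7 total=35
k=6 load=- comp=t5/9c wait=9 total=44

end_cycle[3] = 25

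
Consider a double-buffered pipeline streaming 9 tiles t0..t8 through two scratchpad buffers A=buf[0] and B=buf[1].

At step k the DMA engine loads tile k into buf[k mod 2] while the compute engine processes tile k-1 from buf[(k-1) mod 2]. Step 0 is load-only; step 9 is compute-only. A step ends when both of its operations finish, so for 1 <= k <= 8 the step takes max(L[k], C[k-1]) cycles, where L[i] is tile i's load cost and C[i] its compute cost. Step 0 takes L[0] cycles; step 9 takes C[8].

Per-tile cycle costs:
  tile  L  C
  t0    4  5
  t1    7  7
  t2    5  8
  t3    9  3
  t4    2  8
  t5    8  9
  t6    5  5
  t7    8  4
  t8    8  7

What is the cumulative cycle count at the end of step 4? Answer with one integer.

end_cycle[4] = 30

[0] DMA t0→A (4c) ∥ CU idle ⇒ 4c, clock 4
[1] DMA t1→B (7c) ∥ CU A:t0 (5c) ⇒ 7c, clock 11
[2] DMA t2→A (5c) ∥ CU B:t1 (7c) ⇒ 7c, clock 18
[3] DMA t3→B (9c) ∥ CU A:t2 (8c) ⇒ 9c, clock 27
[4] DMA t4→A (2c) ∥ CU B:t3 (3c) ⇒ 3c, clock 30
[5] DMA t5→B (8c) ∥ CU A:t4 (8c) ⇒ 8c, clock 38
[6] DMA t6→A (5c) ∥ CU B:t5 (9c) ⇒ 9c, clock 47
[7] DMA t7→B (8c) ∥ CU A:t6 (5c) ⇒ 8c, clock 55
[8] DMA t8→A (8c) ∥ CU B:t7 (4c) ⇒ 8c, clock 63
[9] DMA idle ∥ CU A:t8 (7c) ⇒ 7c, clock 70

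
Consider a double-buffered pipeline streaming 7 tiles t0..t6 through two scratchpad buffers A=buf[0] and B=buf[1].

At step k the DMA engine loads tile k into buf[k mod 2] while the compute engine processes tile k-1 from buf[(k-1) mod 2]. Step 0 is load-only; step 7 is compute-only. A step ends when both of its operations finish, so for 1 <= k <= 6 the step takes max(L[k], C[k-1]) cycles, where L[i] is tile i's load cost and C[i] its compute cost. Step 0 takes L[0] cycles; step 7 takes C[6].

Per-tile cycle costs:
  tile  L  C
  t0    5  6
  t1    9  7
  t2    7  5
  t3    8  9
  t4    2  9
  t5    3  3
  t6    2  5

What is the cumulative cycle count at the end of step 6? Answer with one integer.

  0. 5=5c; end=5; A:t0 B:-
  1. max(9,6)=9c; end=14; A:t0 B:t1
  2. max(7,7)=7c; end=21; A:t2 B:t1
  3. max(8,5)=8c; end=29; A:t2 B:t3
  4. max(2,9)=9c; end=38; A:t4 B:t3
  5. max(3,9)=9c; end=47; A:t4 B:t5
  6. max(2,3)=3c; end=50; A:t6 B:t5
  7. 5=5c; end=55; A:t6 B:t5

end_cycle[6] = 50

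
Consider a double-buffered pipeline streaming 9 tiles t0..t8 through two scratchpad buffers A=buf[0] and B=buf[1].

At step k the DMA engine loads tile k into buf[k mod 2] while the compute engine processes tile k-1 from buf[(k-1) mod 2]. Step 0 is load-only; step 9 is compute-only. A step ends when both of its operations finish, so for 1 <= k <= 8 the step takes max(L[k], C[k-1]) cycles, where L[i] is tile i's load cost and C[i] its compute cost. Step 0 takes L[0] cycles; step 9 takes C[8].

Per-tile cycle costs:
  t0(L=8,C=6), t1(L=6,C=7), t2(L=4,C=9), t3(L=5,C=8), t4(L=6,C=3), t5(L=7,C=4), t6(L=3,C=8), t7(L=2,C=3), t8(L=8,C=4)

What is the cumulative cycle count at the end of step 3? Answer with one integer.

[0] DMA t0→A (8c) ∥ CU idle ⇒ 8c, clock 8
[1] DMA t1→B (6c) ∥ CU A:t0 (6c) ⇒ 6c, clock 14
[2] DMA t2→A (4c) ∥ CU B:t1 (7c) ⇒ 7c, clock 21
[3] DMA t3→B (5c) ∥ CU A:t2 (9c) ⇒ 9c, clock 30
[4] DMA t4→A (6c) ∥ CU B:t3 (8c) ⇒ 8c, clock 38
[5] DMA t5→B (7c) ∥ CU A:t4 (3c) ⇒ 7c, clock 45
[6] DMA t6→A (3c) ∥ CU B:t5 (4c) ⇒ 4c, clock 49
[7] DMA t7→B (2c) ∥ CU A:t6 (8c) ⇒ 8c, clock 57
[8] DMA t8→A (8c) ∥ CU B:t7 (3c) ⇒ 8c, clock 65
[9] DMA idle ∥ CU A:t8 (4c) ⇒ 4c, clock 69

end_cycle[3] = 30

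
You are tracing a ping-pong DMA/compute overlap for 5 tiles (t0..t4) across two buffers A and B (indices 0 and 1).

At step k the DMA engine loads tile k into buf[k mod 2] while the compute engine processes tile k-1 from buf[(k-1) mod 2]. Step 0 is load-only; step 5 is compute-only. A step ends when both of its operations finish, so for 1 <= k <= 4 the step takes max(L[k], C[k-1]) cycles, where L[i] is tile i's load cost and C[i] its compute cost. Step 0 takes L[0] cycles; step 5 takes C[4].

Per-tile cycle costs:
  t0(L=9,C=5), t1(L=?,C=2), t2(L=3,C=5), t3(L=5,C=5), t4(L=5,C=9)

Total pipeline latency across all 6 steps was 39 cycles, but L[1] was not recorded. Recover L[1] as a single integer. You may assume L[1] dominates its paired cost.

L[1] = 8

step 0 | dur = L[0]=9 = 9
step 1 | dur = max(L[1]=?, C[0]=5) = L[1]  (unknown; binding)
step 2 | dur = max(L[2]=3, C[1]=2) = 3
step 3 | dur = max(L[3]=5, C[2]=5) = 5
step 4 | dur = max(L[4]=5, C[3]=5) = 5
step 5 | dur = C[4]=9 = 9
sum of known step durations = 31
dur[1] = total - known = 39 - 31 = 8
L[1] is the binding max in step 1, so L[1] = dur[1] = 8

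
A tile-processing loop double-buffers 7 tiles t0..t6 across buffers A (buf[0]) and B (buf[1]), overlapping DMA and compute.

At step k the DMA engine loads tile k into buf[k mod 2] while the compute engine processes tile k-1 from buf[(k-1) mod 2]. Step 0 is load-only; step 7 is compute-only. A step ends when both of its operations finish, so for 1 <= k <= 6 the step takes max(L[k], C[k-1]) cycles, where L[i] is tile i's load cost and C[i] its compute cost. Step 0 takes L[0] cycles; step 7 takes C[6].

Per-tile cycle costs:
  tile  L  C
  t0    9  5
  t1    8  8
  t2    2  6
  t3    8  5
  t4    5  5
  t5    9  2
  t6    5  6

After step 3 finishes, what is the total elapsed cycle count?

step 0: L[0]=9 → dur=9, Σ=9 | A=load:t0 B=idle [load-only]
step 1: L[1]=8 C[0]=5 → dur=8, Σ=17 | A=compute:t0 B=load:t1 [load-bound]
step 2: L[2]=2 C[1]=8 → dur=8, Σ=25 | A=load:t2 B=compute:t1 [compute-bound]
step 3: L[3]=8 C[2]=6 → dur=8, Σ=33 | A=compute:t2 B=load:t3 [load-bound]
step 4: L[4]=5 C[3]=5 → dur=5, Σ=38 | A=load:t4 B=compute:t3 [tied]
step 5: L[5]=9 C[4]=5 → dur=9, Σ=47 | A=compute:t4 B=load:t5 [load-bound]
step 6: L[6]=5 C[5]=2 → dur=5, Σ=52 | A=load:t6 B=compute:t5 [load-bound]
step 7: C[6]=6 → dur=6, Σ=58 | A=compute:t6 B=idle [compute-only]

end_cycle[3] = 33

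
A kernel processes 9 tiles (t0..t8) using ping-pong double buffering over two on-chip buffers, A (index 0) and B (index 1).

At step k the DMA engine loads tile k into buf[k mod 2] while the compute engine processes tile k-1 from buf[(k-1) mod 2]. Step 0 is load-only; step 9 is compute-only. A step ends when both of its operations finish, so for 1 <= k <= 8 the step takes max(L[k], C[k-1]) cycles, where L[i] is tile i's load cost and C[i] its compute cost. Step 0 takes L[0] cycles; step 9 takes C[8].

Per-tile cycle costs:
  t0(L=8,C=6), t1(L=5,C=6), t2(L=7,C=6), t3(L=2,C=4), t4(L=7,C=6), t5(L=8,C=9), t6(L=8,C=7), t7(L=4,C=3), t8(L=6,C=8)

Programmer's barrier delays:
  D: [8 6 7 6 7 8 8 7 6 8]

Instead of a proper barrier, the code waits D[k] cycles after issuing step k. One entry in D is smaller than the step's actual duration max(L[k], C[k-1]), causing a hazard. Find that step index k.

k=0 barrier L[0]=8→8c, D[0]=8 ok
k=1 barrier max(L[1]=5,C[0]=6)→6c, D[1]=6 ok
k=2 barrier max(L[2]=7,C[1]=6)→7c, D[2]=7 ok
k=3 barrier max(L[3]=2,C[2]=6)→6c, D[3]=6 ok
k=4 barrier max(L[4]=7,C[3]=4)→7c, D[4]=7 ok
k=5 barrier max(L[5]=8,C[4]=6)→8c, D[5]=8 ok
k=6 barrier max(L[6]=8,C[5]=9)→9c, D[6]=8 SHORT
k=7 barrier max(L[7]=4,C[6]=7)→7c, D[7]=7 ok
k=8 barrier max(L[8]=6,C[7]=3)→6c, D[8]=6 ok
k=9 barrier C[8]=8→8c, D[9]=8 ok

hazard at step 6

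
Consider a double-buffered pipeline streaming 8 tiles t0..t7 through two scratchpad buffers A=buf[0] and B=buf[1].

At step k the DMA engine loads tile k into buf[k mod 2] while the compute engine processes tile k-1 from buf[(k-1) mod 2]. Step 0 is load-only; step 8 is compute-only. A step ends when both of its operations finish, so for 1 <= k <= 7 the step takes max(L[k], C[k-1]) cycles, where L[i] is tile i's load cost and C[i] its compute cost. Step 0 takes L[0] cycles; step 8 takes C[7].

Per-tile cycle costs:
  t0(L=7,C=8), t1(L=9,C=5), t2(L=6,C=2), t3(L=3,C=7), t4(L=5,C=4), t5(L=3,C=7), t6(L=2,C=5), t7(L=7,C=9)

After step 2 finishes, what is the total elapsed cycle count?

end_cycle[2] = 22

step 0: L[0]=7 → dur=7, Σ=7 | A=load:t0 B=idle [load-only]
step 1: L[1]=9 C[0]=8 → dur=9, Σ=16 | A=compute:t0 B=load:t1 [load-bound]
step 2: L[2]=6 C[1]=5 → dur=6, Σ=22 | A=load:t2 B=compute:t1 [load-bound]
step 3: L[3]=3 C[2]=2 → dur=3, Σ=25 | A=compute:t2 B=load:t3 [load-bound]
step 4: L[4]=5 C[3]=7 → dur=7, Σ=32 | A=load:t4 B=compute:t3 [compute-bound]
step 5: L[5]=3 C[4]=4 → dur=4, Σ=36 | A=compute:t4 B=load:t5 [compute-bound]
step 6: L[6]=2 C[5]=7 → dur=7, Σ=43 | A=load:t6 B=compute:t5 [compute-bound]
step 7: L[7]=7 C[6]=5 → dur=7, Σ=50 | A=compute:t6 B=load:t7 [load-bound]
step 8: C[7]=9 → dur=9, Σ=59 | A=idle B=compute:t7 [compute-only]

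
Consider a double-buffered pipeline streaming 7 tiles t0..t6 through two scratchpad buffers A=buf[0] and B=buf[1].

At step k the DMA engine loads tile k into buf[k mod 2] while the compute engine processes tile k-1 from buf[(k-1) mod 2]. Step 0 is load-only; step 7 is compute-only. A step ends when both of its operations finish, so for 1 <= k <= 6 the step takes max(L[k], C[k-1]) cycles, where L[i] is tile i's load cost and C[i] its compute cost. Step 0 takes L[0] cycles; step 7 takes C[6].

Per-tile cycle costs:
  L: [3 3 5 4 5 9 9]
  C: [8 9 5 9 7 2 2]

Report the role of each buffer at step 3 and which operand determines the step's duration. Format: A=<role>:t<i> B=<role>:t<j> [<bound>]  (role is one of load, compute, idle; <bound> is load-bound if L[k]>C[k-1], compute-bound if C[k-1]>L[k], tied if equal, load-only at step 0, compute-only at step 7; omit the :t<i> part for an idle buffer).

step 0: L[0]=3 → dur=3, Σ=3 | A=load:t0 B=idle [load-only]
step 1: L[1]=3 C[0]=8 → dur=8, Σ=11 | A=compute:t0 B=load:t1 [compute-bound]
step 2: L[2]=5 C[1]=9 → dur=9, Σ=20 | A=load:t2 B=compute:t1 [compute-bound]
step 3: L[3]=4 C[2]=5 → dur=5, Σ=25 | A=compute:t2 B=load:t3 [compute-bound]
step 4: L[4]=5 C[3]=9 → dur=9, Σ=34 | A=load:t4 B=compute:t3 [compute-bound]
step 5: L[5]=9 C[4]=7 → dur=9, Σ=43 | A=compute:t4 B=load:t5 [load-bound]
step 6: L[6]=9 C[5]=2 → dur=9, Σ=52 | A=load:t6 B=compute:t5 [load-bound]
step 7: C[6]=2 → dur=2, Σ=54 | A=compute:t6 B=idle [compute-only]

step 3: A=compute:t2 B=load:t3 [compute-bound]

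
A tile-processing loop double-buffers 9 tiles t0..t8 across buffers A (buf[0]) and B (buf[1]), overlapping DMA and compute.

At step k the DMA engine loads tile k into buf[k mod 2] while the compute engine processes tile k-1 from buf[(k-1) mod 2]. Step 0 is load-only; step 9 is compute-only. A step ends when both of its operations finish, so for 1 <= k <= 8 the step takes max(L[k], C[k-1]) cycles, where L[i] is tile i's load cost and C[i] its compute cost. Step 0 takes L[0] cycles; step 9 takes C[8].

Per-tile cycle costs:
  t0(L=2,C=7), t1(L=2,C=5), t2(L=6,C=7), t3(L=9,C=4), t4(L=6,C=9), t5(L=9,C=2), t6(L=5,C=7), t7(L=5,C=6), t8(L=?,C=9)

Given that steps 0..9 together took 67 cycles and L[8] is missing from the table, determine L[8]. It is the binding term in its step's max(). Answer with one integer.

L[8] = 7

step 0 = dur = L[0]=2 = 2
step 1 = dur = max(L[1]=2, C[0]=7) = 7
step 2 = dur = max(L[2]=6, C[1]=5) = 6
step 3 = dur = max(L[3]=9, C[2]=7) = 9
step 4 = dur = max(L[4]=6, C[3]=4) = 6
step 5 = dur = max(L[5]=9, C[4]=9) = 9
step 6 = dur = max(L[6]=5, C[5]=2) = 5
step 7 = dur = max(L[7]=5, C[6]=7) = 7
step 8 = dur = max(L[8]=?, C[7]=6) = L[8]  (unknown; binding)
step 9 = dur = C[8]=9 = 9
sum of known step durations = 60
dur[8] = total - known = 67 - 60 = 7
L[8] is the binding max in step 8, so L[8] = dur[8] = 7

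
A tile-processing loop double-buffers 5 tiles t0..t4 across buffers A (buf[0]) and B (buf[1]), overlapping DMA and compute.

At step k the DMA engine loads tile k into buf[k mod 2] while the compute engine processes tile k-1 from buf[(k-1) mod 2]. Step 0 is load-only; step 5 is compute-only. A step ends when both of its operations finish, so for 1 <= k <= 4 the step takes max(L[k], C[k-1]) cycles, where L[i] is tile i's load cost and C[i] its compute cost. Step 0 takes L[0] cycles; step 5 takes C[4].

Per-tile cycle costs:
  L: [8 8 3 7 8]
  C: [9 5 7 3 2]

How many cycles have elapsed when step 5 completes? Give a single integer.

end_cycle[5] = 39

[0] DMA t0→A (8c) ∥ CU idle ⇒ 8c, clock 8
[1] DMA t1→B (8c) ∥ CU A:t0 (9c) ⇒ 9c, clock 17
[2] DMA t2→A (3c) ∥ CU B:t1 (5c) ⇒ 5c, clock 22
[3] DMA t3→B (7c) ∥ CU A:t2 (7c) ⇒ 7c, clock 29
[4] DMA t4→A (8c) ∥ CU B:t3 (3c) ⇒ 8c, clock 37
[5] DMA idle ∥ CU A:t4 (2c) ⇒ 2c, clock 39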